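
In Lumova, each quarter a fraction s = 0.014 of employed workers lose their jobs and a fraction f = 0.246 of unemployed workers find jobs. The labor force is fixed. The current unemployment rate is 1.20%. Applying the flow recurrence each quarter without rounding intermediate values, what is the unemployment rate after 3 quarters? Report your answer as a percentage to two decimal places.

With a fixed labor force, u_{t+1} = u_t + s·(1−u_t) − f·u_t = u_t·(1−s−f) + s.
Here 1−s−f = 0.740 and s = 0.014.
u_1 = 0.012000 × 0.740 + 0.014 = 0.022880.
u_2 = 0.022880 × 0.740 + 0.014 = 0.030931.
u_3 = 0.030931 × 0.740 + 0.014 = 0.036889.

Unemployment rate after three quarters ≈ 3.69%.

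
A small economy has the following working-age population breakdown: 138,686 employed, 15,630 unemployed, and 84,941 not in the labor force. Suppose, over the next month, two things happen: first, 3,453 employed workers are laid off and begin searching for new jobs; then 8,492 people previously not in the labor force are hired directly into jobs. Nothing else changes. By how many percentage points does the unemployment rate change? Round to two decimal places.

The unemployment rate changes by +1.59 percentage points.

Initially, labor force = 138,686 + 15,630 = 154,316, so u = 15,630/154,316 = 10.13%.
After the first change, employed falls and unemployed rises by 3,453; labor force unchanged → E = 135,233, U = 19,083, labor force = 154,316.
After the second change, employed and labor force both rise by 8,492; unemployed unchanged → E = 143,725, U = 19,083, labor force = 162,808.
New unemployment rate = 19,083 / 162,808 = 11.72%.
Change = 11.72% − 10.13% = +1.59 percentage points.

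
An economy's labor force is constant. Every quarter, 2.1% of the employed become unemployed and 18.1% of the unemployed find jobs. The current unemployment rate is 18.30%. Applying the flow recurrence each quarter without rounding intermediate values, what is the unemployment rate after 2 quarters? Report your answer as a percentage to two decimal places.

Unemployment rate after two quarters ≈ 15.43%.

With a fixed labor force, u_{t+1} = u_t + s·(1−u_t) − f·u_t = u_t·(1−s−f) + s.
Here 1−s−f = 0.798 and s = 0.021.
u_1 = 0.183000 × 0.798 + 0.021 = 0.167034.
u_2 = 0.167034 × 0.798 + 0.021 = 0.154293.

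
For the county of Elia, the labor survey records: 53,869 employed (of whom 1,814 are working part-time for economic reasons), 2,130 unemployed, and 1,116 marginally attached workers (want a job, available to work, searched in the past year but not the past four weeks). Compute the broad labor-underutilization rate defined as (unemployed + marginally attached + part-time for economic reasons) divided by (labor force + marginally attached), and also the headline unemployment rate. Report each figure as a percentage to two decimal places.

Labor force = 53,869 + 2,130 = 55,999.
Numerator = 2,130 + 1,116 + 1,814 = 5,060.
Denominator = 55,999 + 1,116 = 57,115.
Broad rate = 5,060 / 57,115 = 8.86%.
Headline unemployment rate = 2,130 / 55,999 = 3.80%.

Broad underutilization rate ≈ 8.86%; headline unemployment rate ≈ 3.80%.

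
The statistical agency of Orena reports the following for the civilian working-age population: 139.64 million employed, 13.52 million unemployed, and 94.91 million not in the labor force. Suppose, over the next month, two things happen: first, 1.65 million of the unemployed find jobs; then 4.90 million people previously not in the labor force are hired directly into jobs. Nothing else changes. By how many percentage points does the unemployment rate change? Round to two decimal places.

The unemployment rate changes by −1.32 percentage points.

Initially, labor force = 139.64 + 13.52 = 153.16 million, so u = 13.52/153.16 = 8.83%.
After the first change, unemployed falls and employed rises by 1.65; labor force unchanged → E = 141.29, U = 11.87, labor force = 153.16 million.
After the second change, employed and labor force both rise by 4.90; unemployed unchanged → E = 146.19, U = 11.87, labor force = 158.06 million.
New unemployment rate = 11.87 / 158.06 = 7.51%.
Change = 7.51% − 8.83% = −1.32 percentage points.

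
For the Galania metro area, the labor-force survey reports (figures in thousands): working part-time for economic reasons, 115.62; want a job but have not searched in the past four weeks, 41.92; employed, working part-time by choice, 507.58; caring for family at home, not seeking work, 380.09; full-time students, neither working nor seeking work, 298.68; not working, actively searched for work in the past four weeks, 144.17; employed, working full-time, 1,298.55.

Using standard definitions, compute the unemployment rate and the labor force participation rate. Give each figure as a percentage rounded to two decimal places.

Employed = 115.62 + 507.58 + 1,298.55 = 1,921.75 thousand (anyone who worked, including part-time for economic reasons, counts as employed).
Unemployed = 144.17 thousand.
Labor force = 1,921.75 + 144.17 = 2,065.92 thousand.
Not in labor force = 41.92 + 380.09 + 298.68 = 720.69 thousand (those not working and not actively searching are outside the labor force — including those who want a job but have given up searching).
Civilian working-age population = 2,065.92 + 720.69 = 2,786.61 thousand.
Unemployment rate = 144.17 / 2,065.92 = 6.98%.
Labor force participation rate = 2,065.92 / 2,786.61 = 74.14%.

Unemployment rate ≈ 6.98%; labor force participation rate ≈ 74.14%.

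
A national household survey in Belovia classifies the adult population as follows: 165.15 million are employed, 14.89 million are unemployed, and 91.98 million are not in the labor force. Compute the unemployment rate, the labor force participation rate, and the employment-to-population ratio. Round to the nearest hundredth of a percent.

Unemployment rate ≈ 8.27%; labor force participation rate ≈ 66.19%; employment-population ratio ≈ 60.71%.

Labor force = employed + unemployed = 165.15 + 14.89 = 180.04 million.
Working-age population = 180.04 + 91.98 = 272.02 million.
Unemployment rate = 14.89 / 180.04 = 8.27%.
Labor force participation rate = 180.04 / 272.02 = 66.19%.
Employment-population ratio = 165.15 / 272.02 = 60.71%.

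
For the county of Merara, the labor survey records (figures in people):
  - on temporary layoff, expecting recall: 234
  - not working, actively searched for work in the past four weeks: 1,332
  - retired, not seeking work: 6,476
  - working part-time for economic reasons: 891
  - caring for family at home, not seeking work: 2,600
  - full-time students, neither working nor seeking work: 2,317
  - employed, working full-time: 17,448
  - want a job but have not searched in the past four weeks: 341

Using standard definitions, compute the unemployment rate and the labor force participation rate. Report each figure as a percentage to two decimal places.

Unemployment rate ≈ 7.87%; labor force participation rate ≈ 62.91%.

Employed = 891 + 17,448 = 18,339 (anyone who worked, including part-time for economic reasons, counts as employed).
Unemployed = 234 + 1,332 = 1,566 (jobless and actively searching, or on temporary layoff).
Labor force = 18,339 + 1,566 = 19,905.
Not in labor force = 6,476 + 2,600 + 2,317 + 341 = 11,734 (those not working and not actively searching are outside the labor force — including those who want a job but have given up searching).
Civilian working-age population = 19,905 + 11,734 = 31,639.
Unemployment rate = 1,566 / 19,905 = 7.87%.
Labor force participation rate = 19,905 / 31,639 = 62.91%.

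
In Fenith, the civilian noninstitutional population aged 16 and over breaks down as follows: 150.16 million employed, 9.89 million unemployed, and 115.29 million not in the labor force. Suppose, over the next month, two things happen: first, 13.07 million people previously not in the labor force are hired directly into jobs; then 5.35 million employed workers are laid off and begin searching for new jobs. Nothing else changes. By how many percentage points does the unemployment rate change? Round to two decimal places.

Initially, labor force = 150.16 + 9.89 = 160.05 million, so u = 9.89/160.05 = 6.18%.
After the first change, employed and labor force both rise by 13.07; unemployed unchanged → E = 163.23, U = 9.89, labor force = 173.12 million.
After the second change, employed falls and unemployed rises by 5.35; labor force unchanged → E = 157.88, U = 15.24, labor force = 173.12 million.
New unemployment rate = 15.24 / 173.12 = 8.80%.
Change = 8.80% − 6.18% = +2.62 percentage points.

The unemployment rate changes by +2.62 percentage points.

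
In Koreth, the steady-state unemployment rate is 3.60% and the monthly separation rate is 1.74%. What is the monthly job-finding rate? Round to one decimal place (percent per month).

Job-finding rate ≈ 46.6% per month.

From u* = s/(s+f): f = s·(1−u)/u.
f = 1.74 × (1 − 0.0360) / 0.0360 = 1.6774 / 0.0360 ≈ 46.6% per month.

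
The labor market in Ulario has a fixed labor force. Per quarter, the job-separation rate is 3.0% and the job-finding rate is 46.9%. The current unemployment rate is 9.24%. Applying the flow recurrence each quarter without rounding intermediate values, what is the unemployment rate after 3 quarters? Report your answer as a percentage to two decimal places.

With a fixed labor force, u_{t+1} = u_t + s·(1−u_t) − f·u_t = u_t·(1−s−f) + s.
Here 1−s−f = 0.501 and s = 0.030.
u_1 = 0.092400 × 0.501 + 0.030 = 0.076292.
u_2 = 0.076292 × 0.501 + 0.030 = 0.068222.
u_3 = 0.068222 × 0.501 + 0.030 = 0.064179.

Unemployment rate after three quarters ≈ 6.42%.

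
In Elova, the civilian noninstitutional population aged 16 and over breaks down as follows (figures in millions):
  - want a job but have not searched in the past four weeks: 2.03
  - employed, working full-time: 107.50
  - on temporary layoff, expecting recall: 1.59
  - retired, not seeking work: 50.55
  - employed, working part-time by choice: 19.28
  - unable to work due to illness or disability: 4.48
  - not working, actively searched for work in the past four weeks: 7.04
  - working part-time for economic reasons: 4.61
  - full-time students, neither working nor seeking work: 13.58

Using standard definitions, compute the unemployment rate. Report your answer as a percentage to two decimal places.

Unemployment rate ≈ 6.16%.

Employed = 107.50 + 19.28 + 4.61 = 131.39 million (anyone who worked, including part-time for economic reasons, counts as employed).
Unemployed = 1.59 + 7.04 = 8.63 million (jobless and actively searching, or on temporary layoff).
Labor force = 131.39 + 8.63 = 140.02 million.
Unemployment rate = 8.63 / 140.02 = 6.16%.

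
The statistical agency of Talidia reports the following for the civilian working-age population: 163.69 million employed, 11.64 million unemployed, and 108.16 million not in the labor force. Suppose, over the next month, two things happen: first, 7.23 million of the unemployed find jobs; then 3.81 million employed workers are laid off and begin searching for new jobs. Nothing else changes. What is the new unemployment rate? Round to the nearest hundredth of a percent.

New unemployment rate ≈ 4.69%.

Initially, labor force = 163.69 + 11.64 = 175.33 million, so u = 11.64/175.33 = 6.64%.
After the first change, unemployed falls and employed rises by 7.23; labor force unchanged → E = 170.92, U = 4.41, labor force = 175.33 million.
After the second change, employed falls and unemployed rises by 3.81; labor force unchanged → E = 167.11, U = 8.22, labor force = 175.33 million.
New unemployment rate = 8.22 / 175.33 = 4.69%.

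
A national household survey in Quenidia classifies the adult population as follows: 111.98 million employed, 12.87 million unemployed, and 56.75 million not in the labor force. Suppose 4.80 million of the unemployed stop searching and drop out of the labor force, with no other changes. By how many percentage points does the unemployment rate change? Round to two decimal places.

The unemployment rate changes by −3.59 percentage points.

Initially, labor force = 111.98 + 12.87 = 124.85 million, so u = 12.87/124.85 = 10.31%.
After the change, unemployed and labor force both fall by 4.80 → E = 111.98, U = 8.07, labor force = 120.05 million.
New unemployment rate = 8.07 / 120.05 = 6.72%.
Change = 6.72% − 10.31% = −3.59 percentage points.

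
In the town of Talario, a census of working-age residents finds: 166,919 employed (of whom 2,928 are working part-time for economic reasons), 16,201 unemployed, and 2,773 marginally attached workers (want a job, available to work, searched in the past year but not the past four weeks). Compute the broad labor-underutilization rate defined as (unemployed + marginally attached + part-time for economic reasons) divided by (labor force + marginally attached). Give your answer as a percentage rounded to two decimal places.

Labor force = 166,919 + 16,201 = 183,120.
Numerator = 16,201 + 2,773 + 2,928 = 21,902.
Denominator = 183,120 + 2,773 = 185,893.
Broad rate = 21,902 / 185,893 = 11.78%.

Broad underutilization rate ≈ 11.78%.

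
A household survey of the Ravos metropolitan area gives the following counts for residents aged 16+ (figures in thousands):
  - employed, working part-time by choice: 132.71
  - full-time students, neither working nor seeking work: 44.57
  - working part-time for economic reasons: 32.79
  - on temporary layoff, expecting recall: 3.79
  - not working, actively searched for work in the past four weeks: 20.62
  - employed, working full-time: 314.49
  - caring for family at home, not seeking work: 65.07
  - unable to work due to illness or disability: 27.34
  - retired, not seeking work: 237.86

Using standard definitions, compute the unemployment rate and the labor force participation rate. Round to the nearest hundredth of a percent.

Unemployment rate ≈ 4.84%; labor force participation rate ≈ 57.37%.

Employed = 132.71 + 32.79 + 314.49 = 479.99 thousand (anyone who worked, including part-time for economic reasons, counts as employed).
Unemployed = 3.79 + 20.62 = 24.41 thousand (jobless and actively searching, or on temporary layoff).
Labor force = 479.99 + 24.41 = 504.40 thousand.
Not in labor force = 44.57 + 65.07 + 27.34 + 237.86 = 374.84 thousand (those not working and not actively searching are outside the labor force).
Civilian working-age population = 504.40 + 374.84 = 879.24 thousand.
Unemployment rate = 24.41 / 504.40 = 4.84%.
Labor force participation rate = 504.40 / 879.24 = 57.37%.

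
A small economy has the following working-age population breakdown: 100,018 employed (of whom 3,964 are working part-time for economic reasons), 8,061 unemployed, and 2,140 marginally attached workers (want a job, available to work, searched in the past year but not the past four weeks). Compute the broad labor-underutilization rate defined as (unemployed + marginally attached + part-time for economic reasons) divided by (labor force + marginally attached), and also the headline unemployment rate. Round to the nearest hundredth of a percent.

Broad underutilization rate ≈ 12.85%; headline unemployment rate ≈ 7.46%.

Labor force = 100,018 + 8,061 = 108,079.
Numerator = 8,061 + 2,140 + 3,964 = 14,165.
Denominator = 108,079 + 2,140 = 110,219.
Broad rate = 14,165 / 110,219 = 12.85%.
Headline unemployment rate = 8,061 / 108,079 = 7.46%.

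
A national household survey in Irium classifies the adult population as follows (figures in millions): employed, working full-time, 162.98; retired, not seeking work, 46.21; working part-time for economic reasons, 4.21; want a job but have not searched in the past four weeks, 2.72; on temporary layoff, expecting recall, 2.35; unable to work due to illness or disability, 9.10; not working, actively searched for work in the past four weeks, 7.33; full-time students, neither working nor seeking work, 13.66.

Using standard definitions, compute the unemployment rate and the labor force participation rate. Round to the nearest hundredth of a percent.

Unemployment rate ≈ 5.47%; labor force participation rate ≈ 71.16%.

Employed = 162.98 + 4.21 = 167.19 million (anyone who worked, including part-time for economic reasons, counts as employed).
Unemployed = 2.35 + 7.33 = 9.68 million (jobless and actively searching, or on temporary layoff).
Labor force = 167.19 + 9.68 = 176.87 million.
Not in labor force = 46.21 + 2.72 + 9.10 + 13.66 = 71.69 million (those not working and not actively searching are outside the labor force — including those who want a job but have given up searching).
Civilian working-age population = 176.87 + 71.69 = 248.56 million.
Unemployment rate = 9.68 / 176.87 = 5.47%.
Labor force participation rate = 176.87 / 248.56 = 71.16%.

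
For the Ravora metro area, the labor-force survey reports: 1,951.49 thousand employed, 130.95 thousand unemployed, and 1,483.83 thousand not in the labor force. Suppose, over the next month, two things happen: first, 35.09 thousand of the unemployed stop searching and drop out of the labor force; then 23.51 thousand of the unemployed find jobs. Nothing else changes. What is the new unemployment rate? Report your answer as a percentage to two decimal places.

New unemployment rate ≈ 3.53%.

Initially, labor force = 1,951.49 + 130.95 = 2,082.44 thousand, so u = 130.95/2,082.44 = 6.29%.
After the first change, unemployed and labor force both fall by 35.09 → E = 1,951.49, U = 95.86, labor force = 2,047.35 thousand.
After the second change, unemployed falls and employed rises by 23.51; labor force unchanged → E = 1,975.00, U = 72.35, labor force = 2,047.35 thousand.
New unemployment rate = 72.35 / 2,047.35 = 3.53%.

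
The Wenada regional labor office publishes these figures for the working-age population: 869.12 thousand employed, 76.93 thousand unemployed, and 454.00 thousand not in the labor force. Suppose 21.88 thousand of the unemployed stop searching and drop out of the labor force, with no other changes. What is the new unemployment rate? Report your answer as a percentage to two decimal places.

Initially, labor force = 869.12 + 76.93 = 946.05 thousand, so u = 76.93/946.05 = 8.13%.
After the change, unemployed and labor force both fall by 21.88 → E = 869.12, U = 55.05, labor force = 924.17 thousand.
New unemployment rate = 55.05 / 924.17 = 5.96%.

New unemployment rate ≈ 5.96%.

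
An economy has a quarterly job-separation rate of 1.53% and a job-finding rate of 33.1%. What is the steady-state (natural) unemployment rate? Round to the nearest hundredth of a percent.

At steady state the flows balance: s·E = f·U, so U/(E+U) = s/(s+f).
u* = 1.53 / (1.53 + 33.1) = 1.53 / 34.63 = 4.42%.

Steady-state unemployment rate ≈ 4.42%.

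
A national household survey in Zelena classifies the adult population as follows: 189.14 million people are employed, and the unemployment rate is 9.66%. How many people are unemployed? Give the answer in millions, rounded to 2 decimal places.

Let U be the number unemployed. The labor force is E + U, and U/(E+U) = 0.0966.
So U = 0.0966 × 189.14 / (1 − 0.0966) = 18.2709 / 0.9034 ≈ 20.22 million.

About 20.22 million are unemployed.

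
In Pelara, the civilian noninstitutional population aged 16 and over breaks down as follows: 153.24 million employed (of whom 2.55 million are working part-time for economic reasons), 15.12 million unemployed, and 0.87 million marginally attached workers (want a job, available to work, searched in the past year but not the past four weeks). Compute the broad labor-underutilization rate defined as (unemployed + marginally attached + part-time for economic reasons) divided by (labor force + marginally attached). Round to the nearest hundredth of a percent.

Labor force = 153.24 + 15.12 = 168.36 million.
Numerator = 15.12 + 0.87 + 2.55 = 18.54 million.
Denominator = 168.36 + 0.87 = 169.23 million.
Broad rate = 18.54 / 169.23 = 10.96%.

Broad underutilization rate ≈ 10.96%.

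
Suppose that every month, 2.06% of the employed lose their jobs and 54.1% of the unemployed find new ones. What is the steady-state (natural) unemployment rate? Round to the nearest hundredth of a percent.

At steady state the flows balance: s·E = f·U, so U/(E+U) = s/(s+f).
u* = 2.06 / (2.06 + 54.1) = 2.06 / 56.16 = 3.67%.

Steady-state unemployment rate ≈ 3.67%.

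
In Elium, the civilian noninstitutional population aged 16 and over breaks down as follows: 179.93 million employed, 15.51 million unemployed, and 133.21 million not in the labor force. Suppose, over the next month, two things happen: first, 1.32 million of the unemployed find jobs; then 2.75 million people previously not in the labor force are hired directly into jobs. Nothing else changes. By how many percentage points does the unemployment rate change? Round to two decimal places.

Initially, labor force = 179.93 + 15.51 = 195.44 million, so u = 15.51/195.44 = 7.94%.
After the first change, unemployed falls and employed rises by 1.32; labor force unchanged → E = 181.25, U = 14.19, labor force = 195.44 million.
After the second change, employed and labor force both rise by 2.75; unemployed unchanged → E = 184.00, U = 14.19, labor force = 198.19 million.
New unemployment rate = 14.19 / 198.19 = 7.16%.
Change = 7.16% − 7.94% = −0.78 percentage points.

The unemployment rate changes by −0.78 percentage points.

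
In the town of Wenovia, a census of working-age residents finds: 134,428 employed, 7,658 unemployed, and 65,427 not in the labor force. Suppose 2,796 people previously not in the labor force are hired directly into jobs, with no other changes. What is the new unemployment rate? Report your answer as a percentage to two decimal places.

Initially, labor force = 134,428 + 7,658 = 142,086, so u = 7,658/142,086 = 5.39%.
After the change, employed and labor force both rise by 2,796; unemployed unchanged → E = 137,224, U = 7,658, labor force = 144,882.
New unemployment rate = 7,658 / 144,882 = 5.29%.

New unemployment rate ≈ 5.29%.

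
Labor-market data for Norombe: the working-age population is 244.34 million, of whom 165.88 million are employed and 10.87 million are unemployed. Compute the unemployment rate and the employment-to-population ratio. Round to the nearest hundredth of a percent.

Labor force = employed + unemployed = 165.88 + 10.87 = 176.75 million.
Unemployment rate = 10.87 / 176.75 = 6.15%.
Employment-population ratio = 165.88 / 244.34 = 67.89%.

Unemployment rate ≈ 6.15%; employment-population ratio ≈ 67.89%.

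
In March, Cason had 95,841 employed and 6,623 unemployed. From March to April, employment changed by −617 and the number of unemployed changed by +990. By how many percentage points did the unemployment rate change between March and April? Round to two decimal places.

March: labor force = 95,841 + 6,623 = 102,464; u = 6,623/102,464 = 6.46%.
April: labor force = 95,224 + 7,613 = 102,837; u = 7,613/102,837 = 7.40%.
Change = 7.40% − 6.46% = +0.94 pp.

The unemployment rate changed by +0.94 percentage points.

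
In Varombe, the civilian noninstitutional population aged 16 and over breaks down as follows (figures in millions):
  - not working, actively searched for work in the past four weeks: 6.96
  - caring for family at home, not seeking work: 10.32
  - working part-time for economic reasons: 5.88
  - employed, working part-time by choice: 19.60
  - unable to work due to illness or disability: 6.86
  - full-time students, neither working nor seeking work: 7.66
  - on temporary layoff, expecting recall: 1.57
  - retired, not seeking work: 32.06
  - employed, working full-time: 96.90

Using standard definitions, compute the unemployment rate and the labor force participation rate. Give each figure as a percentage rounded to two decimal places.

Employed = 5.88 + 19.60 + 96.90 = 122.38 million (anyone who worked, including part-time for economic reasons, counts as employed).
Unemployed = 6.96 + 1.57 = 8.53 million (jobless and actively searching, or on temporary layoff).
Labor force = 122.38 + 8.53 = 130.91 million.
Not in labor force = 10.32 + 6.86 + 7.66 + 32.06 = 56.90 million (those not working and not actively searching are outside the labor force).
Civilian working-age population = 130.91 + 56.90 = 187.81 million.
Unemployment rate = 8.53 / 130.91 = 6.52%.
Labor force participation rate = 130.91 / 187.81 = 69.70%.

Unemployment rate ≈ 6.52%; labor force participation rate ≈ 69.70%.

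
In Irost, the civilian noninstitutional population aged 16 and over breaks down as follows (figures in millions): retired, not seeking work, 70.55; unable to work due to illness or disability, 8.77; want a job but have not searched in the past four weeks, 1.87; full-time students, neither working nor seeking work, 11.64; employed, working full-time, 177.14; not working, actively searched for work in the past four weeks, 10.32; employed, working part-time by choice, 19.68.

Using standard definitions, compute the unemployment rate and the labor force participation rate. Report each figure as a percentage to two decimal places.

Unemployment rate ≈ 4.98%; labor force participation rate ≈ 69.05%.

Employed = 177.14 + 19.68 = 196.82 million.
Unemployed = 10.32 million.
Labor force = 196.82 + 10.32 = 207.14 million.
Not in labor force = 70.55 + 8.77 + 1.87 + 11.64 = 92.83 million (those not working and not actively searching are outside the labor force — including those who want a job but have given up searching).
Civilian working-age population = 207.14 + 92.83 = 299.97 million.
Unemployment rate = 10.32 / 207.14 = 4.98%.
Labor force participation rate = 207.14 / 299.97 = 69.05%.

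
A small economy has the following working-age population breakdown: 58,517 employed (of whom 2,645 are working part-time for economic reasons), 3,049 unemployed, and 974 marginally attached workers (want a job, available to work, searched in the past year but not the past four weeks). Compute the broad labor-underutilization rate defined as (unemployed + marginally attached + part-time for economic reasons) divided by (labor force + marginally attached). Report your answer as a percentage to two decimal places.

Labor force = 58,517 + 3,049 = 61,566.
Numerator = 3,049 + 974 + 2,645 = 6,668.
Denominator = 61,566 + 974 = 62,540.
Broad rate = 6,668 / 62,540 = 10.66%.

Broad underutilization rate ≈ 10.66%.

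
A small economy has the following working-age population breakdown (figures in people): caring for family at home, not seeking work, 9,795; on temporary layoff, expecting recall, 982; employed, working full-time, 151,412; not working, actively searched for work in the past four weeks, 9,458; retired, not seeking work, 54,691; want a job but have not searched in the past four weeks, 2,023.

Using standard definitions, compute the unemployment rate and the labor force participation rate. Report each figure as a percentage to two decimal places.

Unemployment rate ≈ 6.45%; labor force participation rate ≈ 70.88%.

Employed = 151,412.
Unemployed = 982 + 9,458 = 10,440 (jobless and actively searching, or on temporary layoff).
Labor force = 151,412 + 10,440 = 161,852.
Not in labor force = 9,795 + 54,691 + 2,023 = 66,509 (those not working and not actively searching are outside the labor force — including those who want a job but have given up searching).
Civilian working-age population = 161,852 + 66,509 = 228,361.
Unemployment rate = 10,440 / 161,852 = 6.45%.
Labor force participation rate = 161,852 / 228,361 = 70.88%.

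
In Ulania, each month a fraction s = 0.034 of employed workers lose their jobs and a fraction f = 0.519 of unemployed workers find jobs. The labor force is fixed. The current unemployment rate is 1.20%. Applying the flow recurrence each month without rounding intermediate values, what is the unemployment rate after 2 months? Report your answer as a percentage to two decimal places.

With a fixed labor force, u_{t+1} = u_t + s·(1−u_t) − f·u_t = u_t·(1−s−f) + s.
Here 1−s−f = 0.447 and s = 0.034.
u_1 = 0.012000 × 0.447 + 0.034 = 0.039364.
u_2 = 0.039364 × 0.447 + 0.034 = 0.051596.

Unemployment rate after two months ≈ 5.16%.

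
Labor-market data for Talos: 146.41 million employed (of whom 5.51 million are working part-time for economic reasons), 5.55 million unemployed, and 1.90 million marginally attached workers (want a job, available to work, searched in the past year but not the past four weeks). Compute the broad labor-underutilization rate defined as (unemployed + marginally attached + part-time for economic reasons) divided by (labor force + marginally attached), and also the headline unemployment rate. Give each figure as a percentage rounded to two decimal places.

Broad underutilization rate ≈ 8.42%; headline unemployment rate ≈ 3.65%.

Labor force = 146.41 + 5.55 = 151.96 million.
Numerator = 5.55 + 1.90 + 5.51 = 12.96 million.
Denominator = 151.96 + 1.90 = 153.86 million.
Broad rate = 12.96 / 153.86 = 8.42%.
Headline unemployment rate = 5.55 / 151.96 = 3.65%.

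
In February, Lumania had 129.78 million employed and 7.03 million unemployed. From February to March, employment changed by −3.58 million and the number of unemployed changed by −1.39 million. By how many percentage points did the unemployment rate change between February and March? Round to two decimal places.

The unemployment rate changed by −0.86 percentage points.

February: labor force = 129.78 + 7.03 = 136.81; u = 7.03/136.81 = 5.14%.
March: labor force = 126.20 + 5.64 = 131.84; u = 5.64/131.84 = 4.28%.
Change = 4.28% − 5.14% = −0.86 pp.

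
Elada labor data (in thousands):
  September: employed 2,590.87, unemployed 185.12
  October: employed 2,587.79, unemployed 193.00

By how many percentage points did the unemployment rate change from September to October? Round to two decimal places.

The unemployment rate changed by +0.27 percentage points.

September: labor force = 2,590.87 + 185.12 = 2,775.99; u = 185.12/2,775.99 = 6.67%.
October: labor force = 2,587.79 + 193.00 = 2,780.79; u = 193.00/2,780.79 = 6.94%.
Change = 6.94% − 6.67% = +0.27 pp.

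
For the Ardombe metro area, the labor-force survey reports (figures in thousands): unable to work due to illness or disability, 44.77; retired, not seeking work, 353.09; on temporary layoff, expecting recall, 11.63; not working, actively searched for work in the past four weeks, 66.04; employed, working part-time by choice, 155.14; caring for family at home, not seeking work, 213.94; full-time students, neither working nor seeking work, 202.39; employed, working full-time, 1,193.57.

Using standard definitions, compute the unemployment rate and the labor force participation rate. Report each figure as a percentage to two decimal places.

Unemployment rate ≈ 5.45%; labor force participation rate ≈ 63.66%.

Employed = 155.14 + 1,193.57 = 1,348.71 thousand.
Unemployed = 11.63 + 66.04 = 77.67 thousand (jobless and actively searching, or on temporary layoff).
Labor force = 1,348.71 + 77.67 = 1,426.38 thousand.
Not in labor force = 44.77 + 353.09 + 213.94 + 202.39 = 814.19 thousand (those not working and not actively searching are outside the labor force).
Civilian working-age population = 1,426.38 + 814.19 = 2,240.57 thousand.
Unemployment rate = 77.67 / 1,426.38 = 5.45%.
Labor force participation rate = 1,426.38 / 2,240.57 = 63.66%.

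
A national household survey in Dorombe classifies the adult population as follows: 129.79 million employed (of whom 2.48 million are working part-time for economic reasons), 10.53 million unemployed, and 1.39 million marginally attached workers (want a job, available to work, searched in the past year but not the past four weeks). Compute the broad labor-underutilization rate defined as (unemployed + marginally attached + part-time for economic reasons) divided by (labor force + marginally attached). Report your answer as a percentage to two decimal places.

Broad underutilization rate ≈ 10.16%.

Labor force = 129.79 + 10.53 = 140.32 million.
Numerator = 10.53 + 1.39 + 2.48 = 14.40 million.
Denominator = 140.32 + 1.39 = 141.71 million.
Broad rate = 14.40 / 141.71 = 10.16%.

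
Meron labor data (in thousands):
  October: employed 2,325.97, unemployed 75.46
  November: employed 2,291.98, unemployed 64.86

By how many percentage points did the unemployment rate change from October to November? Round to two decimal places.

October: labor force = 2,325.97 + 75.46 = 2,401.43; u = 75.46/2,401.43 = 3.14%.
November: labor force = 2,291.98 + 64.86 = 2,356.84; u = 64.86/2,356.84 = 2.75%.
Change = 2.75% − 3.14% = −0.39 pp.

The unemployment rate changed by −0.39 percentage points.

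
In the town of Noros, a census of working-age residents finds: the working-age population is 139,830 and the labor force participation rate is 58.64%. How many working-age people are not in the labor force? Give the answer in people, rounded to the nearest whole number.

Share not in the labor force = 1 − 0.5864 = 0.4136.
Not in labor force = 0.4136 × 139,830 ≈ 57,834.

About 57,834 are not in the labor force.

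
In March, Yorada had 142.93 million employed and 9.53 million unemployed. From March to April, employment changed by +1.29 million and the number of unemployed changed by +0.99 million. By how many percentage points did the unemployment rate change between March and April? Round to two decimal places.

March: labor force = 142.93 + 9.53 = 152.46; u = 9.53/152.46 = 6.25%.
April: labor force = 144.22 + 10.52 = 154.74; u = 10.52/154.74 = 6.80%.
Change = 6.80% − 6.25% = +0.55 pp.

The unemployment rate changed by +0.55 percentage points.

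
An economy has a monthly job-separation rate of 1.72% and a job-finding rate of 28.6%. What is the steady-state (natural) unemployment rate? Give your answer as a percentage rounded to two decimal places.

Steady-state unemployment rate ≈ 5.67%.

At steady state the flows balance: s·E = f·U, so U/(E+U) = s/(s+f).
u* = 1.72 / (1.72 + 28.6) = 1.72 / 30.32 = 5.67%.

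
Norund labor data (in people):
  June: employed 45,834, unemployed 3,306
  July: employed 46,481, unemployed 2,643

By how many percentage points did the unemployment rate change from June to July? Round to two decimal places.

The unemployment rate changed by −1.35 percentage points.

June: labor force = 45,834 + 3,306 = 49,140; u = 3,306/49,140 = 6.73%.
July: labor force = 46,481 + 2,643 = 49,124; u = 2,643/49,124 = 5.38%.
Change = 5.38% − 6.73% = −1.35 pp.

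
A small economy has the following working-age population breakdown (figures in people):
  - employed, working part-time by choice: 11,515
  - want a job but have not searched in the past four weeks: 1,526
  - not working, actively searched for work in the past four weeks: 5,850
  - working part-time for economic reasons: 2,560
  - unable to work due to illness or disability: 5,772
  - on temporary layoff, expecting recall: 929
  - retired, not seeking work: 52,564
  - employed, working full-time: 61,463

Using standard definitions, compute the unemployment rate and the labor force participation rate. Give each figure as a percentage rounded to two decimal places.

Unemployment rate ≈ 8.24%; labor force participation rate ≈ 57.90%.

Employed = 11,515 + 2,560 + 61,463 = 75,538 (anyone who worked, including part-time for economic reasons, counts as employed).
Unemployed = 5,850 + 929 = 6,779 (jobless and actively searching, or on temporary layoff).
Labor force = 75,538 + 6,779 = 82,317.
Not in labor force = 1,526 + 5,772 + 52,564 = 59,862 (those not working and not actively searching are outside the labor force — including those who want a job but have given up searching).
Civilian working-age population = 82,317 + 59,862 = 142,179.
Unemployment rate = 6,779 / 82,317 = 8.24%.
Labor force participation rate = 82,317 / 142,179 = 57.90%.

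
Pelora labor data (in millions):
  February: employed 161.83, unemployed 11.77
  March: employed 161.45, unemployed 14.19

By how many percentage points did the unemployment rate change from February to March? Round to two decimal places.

The unemployment rate changed by +1.30 percentage points.

February: labor force = 161.83 + 11.77 = 173.60; u = 11.77/173.60 = 6.78%.
March: labor force = 161.45 + 14.19 = 175.64; u = 14.19/175.64 = 8.08%.
Change = 8.08% − 6.78% = +1.30 pp.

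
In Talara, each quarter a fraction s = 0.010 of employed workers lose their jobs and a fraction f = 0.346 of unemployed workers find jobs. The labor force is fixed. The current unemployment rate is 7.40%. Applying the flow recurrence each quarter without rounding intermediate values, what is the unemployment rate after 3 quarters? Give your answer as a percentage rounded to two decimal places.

With a fixed labor force, u_{t+1} = u_t + s·(1−u_t) − f·u_t = u_t·(1−s−f) + s.
Here 1−s−f = 0.644 and s = 0.010.
u_1 = 0.074000 × 0.644 + 0.010 = 0.057656.
u_2 = 0.057656 × 0.644 + 0.010 = 0.047130.
u_3 = 0.047130 × 0.644 + 0.010 = 0.040352.

Unemployment rate after three quarters ≈ 4.04%.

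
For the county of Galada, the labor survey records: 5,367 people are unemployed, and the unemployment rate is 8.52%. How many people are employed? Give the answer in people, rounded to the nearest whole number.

Labor force = U / u = 5,367 / 0.0852 ≈ 62,993.
Employed = labor force − unemployed = 62,993 − 5,367 = 57,626.

About 57,626 are employed.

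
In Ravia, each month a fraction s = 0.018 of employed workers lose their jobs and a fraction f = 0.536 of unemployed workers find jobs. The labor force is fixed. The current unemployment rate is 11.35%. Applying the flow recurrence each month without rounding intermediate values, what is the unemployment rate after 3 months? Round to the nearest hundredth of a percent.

With a fixed labor force, u_{t+1} = u_t + s·(1−u_t) − f·u_t = u_t·(1−s−f) + s.
Here 1−s−f = 0.446 and s = 0.018.
u_1 = 0.113500 × 0.446 + 0.018 = 0.068621.
u_2 = 0.068621 × 0.446 + 0.018 = 0.048605.
u_3 = 0.048605 × 0.446 + 0.018 = 0.039678.

Unemployment rate after three months ≈ 3.97%.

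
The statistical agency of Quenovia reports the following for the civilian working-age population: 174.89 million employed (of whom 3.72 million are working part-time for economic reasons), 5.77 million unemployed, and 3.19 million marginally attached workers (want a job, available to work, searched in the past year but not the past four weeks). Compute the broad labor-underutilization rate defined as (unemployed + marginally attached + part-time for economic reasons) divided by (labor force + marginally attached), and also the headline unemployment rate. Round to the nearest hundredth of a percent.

Broad underutilization rate ≈ 6.90%; headline unemployment rate ≈ 3.19%.

Labor force = 174.89 + 5.77 = 180.66 million.
Numerator = 5.77 + 3.19 + 3.72 = 12.68 million.
Denominator = 180.66 + 3.19 = 183.85 million.
Broad rate = 12.68 / 183.85 = 6.90%.
Headline unemployment rate = 5.77 / 180.66 = 3.19%.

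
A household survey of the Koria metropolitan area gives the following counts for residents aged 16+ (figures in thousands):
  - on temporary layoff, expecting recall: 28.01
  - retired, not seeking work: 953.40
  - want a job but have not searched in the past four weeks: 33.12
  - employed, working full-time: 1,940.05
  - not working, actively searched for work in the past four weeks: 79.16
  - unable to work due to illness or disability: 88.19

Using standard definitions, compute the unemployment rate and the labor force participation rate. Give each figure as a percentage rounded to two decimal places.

Employed = 1,940.05 thousand.
Unemployed = 28.01 + 79.16 = 107.17 thousand (jobless and actively searching, or on temporary layoff).
Labor force = 1,940.05 + 107.17 = 2,047.22 thousand.
Not in labor force = 953.40 + 33.12 + 88.19 = 1,074.71 thousand (those not working and not actively searching are outside the labor force — including those who want a job but have given up searching).
Civilian working-age population = 2,047.22 + 1,074.71 = 3,121.93 thousand.
Unemployment rate = 107.17 / 2,047.22 = 5.23%.
Labor force participation rate = 2,047.22 / 3,121.93 = 65.58%.

Unemployment rate ≈ 5.23%; labor force participation rate ≈ 65.58%.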